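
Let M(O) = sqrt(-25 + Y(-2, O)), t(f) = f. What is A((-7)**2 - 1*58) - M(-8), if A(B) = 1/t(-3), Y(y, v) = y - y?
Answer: -1/3 - 5*I ≈ -0.33333 - 5.0*I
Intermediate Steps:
Y(y, v) = 0
A(B) = -1/3 (A(B) = 1/(-3) = -1/3)
M(O) = 5*I (M(O) = sqrt(-25 + 0) = sqrt(-25) = 5*I)
A((-7)**2 - 1*58) - M(-8) = -1/3 - 5*I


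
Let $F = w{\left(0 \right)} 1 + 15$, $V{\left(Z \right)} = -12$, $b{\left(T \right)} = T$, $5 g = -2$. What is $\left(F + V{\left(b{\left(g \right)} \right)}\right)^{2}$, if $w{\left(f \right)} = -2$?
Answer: $1$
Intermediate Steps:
$g = - \frac{2}{5}$ ($g = \frac{1}{5} \left(-2\right) = - \frac{2}{5} \approx -0.4$)
$F = 13$ ($F = \left(-2\right) 1 + 15 = -2 + 15 = 13$)
$\left(F + V{\left(b{\left(g \right)} \right)}\right)^{2} = \left(13 - 12\right)^{2} = 1^{2} = 1$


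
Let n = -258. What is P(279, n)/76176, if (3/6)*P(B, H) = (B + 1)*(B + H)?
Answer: 245/1587 ≈ 0.15438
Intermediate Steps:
P(B, H) = 2*(1 + B)*(B + H) (P(B, H) = 2*((B + 1)*(B + H)) = 2*((1 + B)*(B + H)) = 2*(1 + B)*(B + H))
P(279, n)/76176 = (2*279 + 2*(-258) + 2*279² + 2*279*(-258))/76176 = (558 - 516 + 2*77841 - 143964)*(1/76176) = (558 - 516 + 155682 - 143964)*(1/76176) = 11760*(1/76176) = 245/1587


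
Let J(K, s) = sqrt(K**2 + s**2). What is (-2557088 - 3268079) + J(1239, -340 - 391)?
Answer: -5825167 + sqrt(2069482) ≈ -5.8237e+6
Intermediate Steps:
(-2557088 - 3268079) + J(1239, -340 - 391) = (-2557088 - 3268079) + sqrt(1239**2 + (-340 - 391)**2) = -5825167 + sqrt(1535121 + (-731)**2) = -5825167 + sqrt(1535121 + 534361) = -5825167 + sqrt(2069482)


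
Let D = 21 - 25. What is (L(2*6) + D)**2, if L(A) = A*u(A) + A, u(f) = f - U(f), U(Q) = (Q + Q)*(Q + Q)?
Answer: 45697600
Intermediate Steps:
U(Q) = 4*Q**2 (U(Q) = (2*Q)*(2*Q) = 4*Q**2)
u(f) = f - 4*f**2
L(A) = A + A**2*(1 - 4*A) (L(A) = A*(A*(1 - 4*A)) + A = A**2*(1 - 4*A) + A = A + A**2*(1 - 4*A))
D = -4
(L(2*6) + D)**2 = ((2*6)*(1 + 2*6 - 4*(2*6)**2) - 4)**2 = (12*(1 + 12 - 4*12**2) - 4)**2 = (12*(1 + 12 - 4*144) - 4)**2 = (12*(1 + 12 - 576) - 4)**2 = (12*(-563) - 4)**2 = (-6756 - 4)**2 = (-6760)**2 = 45697600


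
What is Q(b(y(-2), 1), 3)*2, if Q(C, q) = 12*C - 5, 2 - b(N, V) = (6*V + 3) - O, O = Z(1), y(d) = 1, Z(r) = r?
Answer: -154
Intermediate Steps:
O = 1
b(N, V) = -6*V (b(N, V) = 2 - ((6*V + 3) - 1*1) = 2 - ((3 + 6*V) - 1) = 2 - (2 + 6*V) = 2 + (-2 - 6*V) = -6*V)
Q(C, q) = -5 + 12*C
Q(b(y(-2), 1), 3)*2 = (-5 + 12*(-6*1))*2 = (-5 + 12*(-6))*2 = (-5 - 72)*2 = -77*2 = -154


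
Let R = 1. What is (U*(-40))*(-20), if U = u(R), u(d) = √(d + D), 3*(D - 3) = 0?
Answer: 1600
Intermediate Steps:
D = 3 (D = 3 + (⅓)*0 = 3 + 0 = 3)
u(d) = √(3 + d) (u(d) = √(d + 3) = √(3 + d))
U = 2 (U = √(3 + 1) = √4 = 2)
(U*(-40))*(-20) = (2*(-40))*(-20) = -80*(-20) = 1600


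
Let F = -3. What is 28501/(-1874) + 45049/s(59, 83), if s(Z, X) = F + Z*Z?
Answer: -3676163/1629443 ≈ -2.2561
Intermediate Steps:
s(Z, X) = -3 + Z² (s(Z, X) = -3 + Z*Z = -3 + Z²)
28501/(-1874) + 45049/s(59, 83) = 28501/(-1874) + 45049/(-3 + 59²) = 28501*(-1/1874) + 45049/(-3 + 3481) = -28501/1874 + 45049/3478 = -3676163/1629443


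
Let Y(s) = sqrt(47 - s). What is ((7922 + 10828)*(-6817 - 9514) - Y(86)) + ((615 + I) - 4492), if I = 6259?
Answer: -306203868 - I*sqrt(39) ≈ -3.062e+8 - 6.245*I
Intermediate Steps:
((7922 + 10828)*(-6817 - 9514) - Y(86)) + ((615 + I) - 4492) = ((7922 + 10828)*(-6817 - 9514) - sqrt(47 - 1*86)) + ((615 + 6259) - 4492) = (18750*(-16331) - sqrt(47 - 86)) + (6874 - 4492) = (-306206250 - sqrt(-39)) + 2382 = (-306206250 - I*sqrt(39)) + 2382 = -306203868 - I*sqrt(39)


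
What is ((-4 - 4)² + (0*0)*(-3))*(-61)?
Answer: -3904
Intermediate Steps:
((-4 - 4)² + (0*0)*(-3))*(-61) = ((-8)² + 0*(-3))*(-61) = (64 + 0)*(-61) = 64*(-61) = -3904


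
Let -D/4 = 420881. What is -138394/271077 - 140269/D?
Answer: -194965920743/456364635348 ≈ -0.42722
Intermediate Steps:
D = -1683524 (D = -4*420881 = -1683524)
-138394/271077 - 140269/D = -138394/271077 - 140269/(-1683524) = -138394*1/271077 - 140269*(-1/1683524) = -138394/271077 + 140269/1683524 = -194965920743/456364635348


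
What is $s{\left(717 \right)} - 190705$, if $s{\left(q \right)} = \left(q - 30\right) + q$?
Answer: $-189301$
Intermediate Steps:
$s{\left(q \right)} = -30 + 2 q$ ($s{\left(q \right)} = \left(-30 + q\right) + q = -30 + 2 q$)
$s{\left(717 \right)} - 190705 = \left(-30 + 2 \cdot 717\right) - 190705 = \left(-30 + 1434\right) - 190705 = 1404 - 190705 = -189301$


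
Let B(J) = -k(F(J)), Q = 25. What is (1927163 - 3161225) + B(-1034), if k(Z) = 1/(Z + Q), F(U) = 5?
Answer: -37021861/30 ≈ -1.2341e+6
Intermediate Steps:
k(Z) = 1/(25 + Z) (k(Z) = 1/(Z + 25) = 1/(25 + Z))
B(J) = -1/30 (B(J) = -1/(25 + 5) = -1/30)
(1927163 - 3161225) + B(-1034) = (1927163 - 3161225) - 1/30 = -1234062 - 1/30 = -37021861/30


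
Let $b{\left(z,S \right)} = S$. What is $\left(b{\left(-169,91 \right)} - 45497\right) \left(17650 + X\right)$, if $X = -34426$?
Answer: $761731056$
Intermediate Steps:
$\left(b{\left(-169,91 \right)} - 45497\right) \left(17650 + X\right) = \left(91 - 45497\right) \left(17650 - 34426\right) = \left(-45406\right) \left(-16776\right) = 761731056$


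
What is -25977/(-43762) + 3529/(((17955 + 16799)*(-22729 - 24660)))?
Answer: 10695713875466/18018536406293 ≈ 0.59360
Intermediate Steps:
-25977/(-43762) + 3529/(((17955 + 16799)*(-22729 - 24660))) = -25977*(-1/43762) + 3529/((34754*(-47389))) = 25977/43762 + 3529/(-1646957306) = 25977/43762 + 3529*(-1/1646957306) = 25977/43762 - 3529/1646957306 = 10695713875466/18018536406293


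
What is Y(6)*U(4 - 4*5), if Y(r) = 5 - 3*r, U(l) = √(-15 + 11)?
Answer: -26*I ≈ -26.0*I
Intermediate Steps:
U(l) = 2*I (U(l) = √(-4) = 2*I)
Y(6)*U(4 - 4*5) = (5 - 3*6)*(2*I) = (5 - 18)*(2*I) = -26*I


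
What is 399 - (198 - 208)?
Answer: 409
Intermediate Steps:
399 - (198 - 208) = 399 - 1*(-10) = 399 + 10 = 409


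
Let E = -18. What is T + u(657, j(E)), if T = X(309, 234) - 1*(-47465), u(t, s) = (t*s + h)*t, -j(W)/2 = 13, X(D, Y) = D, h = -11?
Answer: -11182327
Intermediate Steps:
j(W) = -26 (j(W) = -2*13 = -26)
u(t, s) = t*(-11 + s*t) (u(t, s) = (t*s - 11)*t = (s*t - 11)*t = (-11 + s*t)*t = t*(-11 + s*t))
T = 47774 (T = 309 - 1*(-47465) = 309 + 47465 = 47774)
T + u(657, j(E)) = 47774 + 657*(-11 - 26*657) = 47774 + 657*(-11 - 17082) = 47774 + 657*(-17093) = 47774 - 11230101 = -11182327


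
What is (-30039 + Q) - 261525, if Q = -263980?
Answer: -555544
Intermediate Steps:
(-30039 + Q) - 261525 = (-30039 - 263980) - 261525 = -294019 - 261525 = -555544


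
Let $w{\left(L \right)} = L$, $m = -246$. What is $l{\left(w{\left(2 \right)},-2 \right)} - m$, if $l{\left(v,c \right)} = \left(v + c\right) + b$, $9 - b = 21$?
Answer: $234$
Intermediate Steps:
$b = -12$ ($b = 9 - 21 = -12$)
$l{\left(v,c \right)} = -12 + c + v$ ($l{\left(v,c \right)} = \left(v + c\right) - 12 = \left(c + v\right) - 12 = -12 + c + v$)
$l{\left(w{\left(2 \right)},-2 \right)} - m = \left(-12 - 2 + 2\right) - -246 = -12 + 246 = 234$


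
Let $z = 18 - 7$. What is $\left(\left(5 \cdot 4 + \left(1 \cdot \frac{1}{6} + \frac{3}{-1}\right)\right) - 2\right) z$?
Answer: $\frac{1001}{6} \approx 166.83$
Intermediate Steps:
$z = 11$ ($z = 18 - 7 = 11$)
$\left(\left(5 \cdot 4 + \left(1 \cdot \frac{1}{6} + \frac{3}{-1}\right)\right) - 2\right) z = \left(\left(5 \cdot 4 + \left(1 \cdot \frac{1}{6} + \frac{3}{-1}\right)\right) - 2\right) 11 = \left(\left(20 + \left(1 \cdot \frac{1}{6} + 3 \left(-1\right)\right)\right) - 2\right) 11 = \left(\left(20 + \left(\frac{1}{6} - 3\right)\right) - 2\right) 11 = \left(\left(20 - \frac{17}{6}\right) - 2\right) 11 = \left(\frac{103}{6} - 2\right) 11 = \frac{91}{6} \cdot 11 = \frac{1001}{6}$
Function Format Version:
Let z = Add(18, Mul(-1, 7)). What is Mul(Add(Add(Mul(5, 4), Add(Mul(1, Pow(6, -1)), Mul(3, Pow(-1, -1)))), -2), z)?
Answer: Rational(1001, 6) ≈ 166.83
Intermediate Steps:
z = 11 (z = Add(18, -7) = 11)
Mul(Add(Add(Mul(5, 4), Add(Mul(1, Pow(6, -1)), Mul(3, Pow(-1, -1)))), -2), z) = Mul(Add(Add(Mul(5, 4), Add(Mul(1, Pow(6, -1)), Mul(3, Pow(-1, -1)))), -2), 11) = Mul(Add(Add(20, Add(Mul(1, Rational(1, 6)), Mul(3, -1))), -2), 11) = Mul(Add(Add(20, Add(Rational(1, 6), -3)), -2), 11) = Mul(Add(Add(20, Rational(-17, 6)), -2), 11) = Mul(Add(Rational(103, 6), -2), 11) = Mul(Rational(91, 6), 11) = Rational(1001, 6)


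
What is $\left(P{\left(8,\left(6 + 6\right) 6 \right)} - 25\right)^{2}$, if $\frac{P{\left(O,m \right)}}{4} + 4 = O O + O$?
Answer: $61009$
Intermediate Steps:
$P{\left(O,m \right)} = -16 + 4 O + 4 O^{2}$ ($P{\left(O,m \right)} = -16 + 4 \left(O O + O\right) = -16 + 4 \left(O^{2} + O\right) = -16 + 4 \left(O + O^{2}\right) = -16 + \left(4 O + 4 O^{2}\right) = -16 + 4 O + 4 O^{2}$)
$\left(P{\left(8,\left(6 + 6\right) 6 \right)} - 25\right)^{2} = \left(\left(-16 + 4 \cdot 8 + 4 \cdot 8^{2}\right) - 25\right)^{2} = \left(\left(-16 + 32 + 4 \cdot 64\right) - 25\right)^{2} = \left(\left(-16 + 32 + 256\right) - 25\right)^{2} = \left(272 - 25\right)^{2} = 247^{2} = 61009$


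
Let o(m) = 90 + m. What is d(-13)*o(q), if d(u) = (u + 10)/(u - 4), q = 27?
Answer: 351/17 ≈ 20.647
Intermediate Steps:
d(u) = (10 + u)/(-4 + u)
d(-13)*o(q) = ((10 - 13)/(-4 - 13))*(90 + 27) = (-3/(-17))*117 = -1/17*(-3)*117 = (3/17)*117 = 351/17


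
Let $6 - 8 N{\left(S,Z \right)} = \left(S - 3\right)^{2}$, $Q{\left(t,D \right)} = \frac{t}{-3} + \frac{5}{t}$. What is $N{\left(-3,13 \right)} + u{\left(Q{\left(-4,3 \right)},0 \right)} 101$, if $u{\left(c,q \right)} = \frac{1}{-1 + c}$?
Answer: $- \frac{5013}{44} \approx -113.93$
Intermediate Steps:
$Q{\left(t,D \right)} = \frac{5}{t} - \frac{t}{3}$ ($Q{\left(t,D \right)} = t \left(- \frac{1}{3}\right) + \frac{5}{t} = - \frac{t}{3} + \frac{5}{t} = \frac{5}{t} - \frac{t}{3}$)
$N{\left(S,Z \right)} = \frac{3}{4} - \frac{\left(-3 + S\right)^{2}}{8}$ ($N{\left(S,Z \right)} = \frac{3}{4} - \frac{\left(S - 3\right)^{2}}{8} = \frac{3}{4} - \frac{\left(-3 + S\right)^{2}}{8}$)
$N{\left(-3,13 \right)} + u{\left(Q{\left(-4,3 \right)},0 \right)} 101 = \left(\frac{3}{4} - \frac{\left(-3 - 3\right)^{2}}{8}\right) + \frac{1}{-1 + \left(\frac{5}{-4} - - \frac{4}{3}\right)} 101 = \left(\frac{3}{4} - \frac{\left(-6\right)^{2}}{8}\right) + \frac{1}{-1 + \left(5 \left(- \frac{1}{4}\right) + \frac{4}{3}\right)} 101 = \left(\frac{3}{4} - \frac{9}{2}\right) + \frac{1}{-1 + \left(- \frac{5}{4} + \frac{4}{3}\right)} 101 = \left(\frac{3}{4} - \frac{9}{2}\right) + \frac{1}{-1 + \frac{1}{12}} \cdot 101 = - \frac{15}{4} + \frac{1}{- \frac{11}{12}} \cdot 101 = - \frac{15}{4} - \frac{1212}{11} = - \frac{5013}{44}$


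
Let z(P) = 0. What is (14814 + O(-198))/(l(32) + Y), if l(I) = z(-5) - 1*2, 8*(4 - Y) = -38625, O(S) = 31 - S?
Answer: 120344/38641 ≈ 3.1144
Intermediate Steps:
Y = 38657/8 (Y = 4 - ⅛*(-38625) = 4 + 38625/8 = 38657/8 ≈ 4832.1)
l(I) = -2 (l(I) = 0 - 1*2 = 0 - 2 = -2)
(14814 + O(-198))/(l(32) + Y) = (14814 + (31 - 1*(-198)))/(-2 + 38657/8) = (14814 + (31 + 198))/(38641/8) = (14814 + 229)*(8/38641) = 15043*(8/38641) = 120344/38641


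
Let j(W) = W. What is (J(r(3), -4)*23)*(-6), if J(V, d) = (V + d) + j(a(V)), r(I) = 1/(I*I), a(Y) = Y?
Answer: 1564/3 ≈ 521.33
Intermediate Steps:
r(I) = I⁻²
J(V, d) = d + 2*V (J(V, d) = (V + d) + V = d + 2*V)
(J(r(3), -4)*23)*(-6) = ((-4 + 2/3²)*23)*(-6) = ((-4 + 2*(⅑))*23)*(-6) = ((-4 + 2/9)*23)*(-6) = -34/9*23*(-6) = -782/9*(-6) = 1564/3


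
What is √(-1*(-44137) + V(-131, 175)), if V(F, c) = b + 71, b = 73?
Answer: √44281 ≈ 210.43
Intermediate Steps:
V(F, c) = 144 (V(F, c) = 73 + 71 = 144)
√(-1*(-44137) + V(-131, 175)) = √(-1*(-44137) + 144) = √(44137 + 144) = √44281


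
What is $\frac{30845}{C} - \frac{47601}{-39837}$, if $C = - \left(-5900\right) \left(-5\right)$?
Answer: $\frac{11697149}{78346100} \approx 0.1493$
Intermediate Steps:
$C = -29500$ ($C = \left(-1\right) 29500 = -29500$)
$\frac{30845}{C} - \frac{47601}{-39837} = \frac{30845}{-29500} - \frac{47601}{-39837} = 30845 \left(- \frac{1}{29500}\right) - - \frac{15867}{13279} = - \frac{6169}{5900} + \frac{15867}{13279} = \frac{11697149}{78346100}$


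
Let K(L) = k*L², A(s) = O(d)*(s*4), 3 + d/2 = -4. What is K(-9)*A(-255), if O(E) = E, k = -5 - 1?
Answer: -6940080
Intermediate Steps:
d = -14 (d = -6 + 2*(-4) = -6 - 8 = -14)
k = -6
A(s) = -56*s (A(s) = -14*s*4 = -56*s)
K(L) = -6*L²
K(-9)*A(-255) = (-6*(-9)²)*(-56*(-255)) = -6*81*14280 = -486*14280 = -6940080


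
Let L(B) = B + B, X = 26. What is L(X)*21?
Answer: 1092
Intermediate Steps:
L(B) = 2*B
L(X)*21 = (2*26)*21 = 52*21 = 1092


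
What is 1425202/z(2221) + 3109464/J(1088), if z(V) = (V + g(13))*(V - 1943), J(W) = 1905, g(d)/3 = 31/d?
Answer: 4179067206967/2556683990 ≈ 1634.6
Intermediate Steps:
g(d) = 93/d (g(d) = 3*(31/d) = 93/d)
z(V) = (-1943 + V)*(93/13 + V) (z(V) = (V + 93/13)*(V - 1943) = (V + 93*(1/13))*(-1943 + V) = (V + 93/13)*(-1943 + V) = (93/13 + V)*(-1943 + V) = (-1943 + V)*(93/13 + V))
1425202/z(2221) + 3109464/J(1088) = 1425202/(-180699/13 + 2221**2 - 25166/13*2221) + 3109464/1905 = 1425202/(-180699/13 + 4932841 - 55893686/13) + 3109464*(1/1905) = 1425202/(8052548/13) + 1036488/635 = 1425202*(13/8052548) + 1036488/635 = 9263813/4026274 + 1036488/635 = 4179067206967/2556683990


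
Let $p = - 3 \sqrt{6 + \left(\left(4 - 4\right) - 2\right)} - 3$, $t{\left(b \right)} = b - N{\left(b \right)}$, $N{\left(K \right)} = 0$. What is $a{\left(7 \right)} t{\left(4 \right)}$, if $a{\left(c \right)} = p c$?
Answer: $-252$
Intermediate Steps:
$t{\left(b \right)} = b$ ($t{\left(b \right)} = b - 0 = b + 0 = b$)
$p = -9$ ($p = - 3 \sqrt{6 + \left(0 - 2\right)} - 3 = - 3 \sqrt{6 - 2} - 3 = - 3 \sqrt{4} - 3 = \left(-3\right) 2 - 3 = -6 - 3 = -9$)
$a{\left(c \right)} = - 9 c$
$a{\left(7 \right)} t{\left(4 \right)} = \left(-9\right) 7 \cdot 4 = \left(-63\right) 4 = -252$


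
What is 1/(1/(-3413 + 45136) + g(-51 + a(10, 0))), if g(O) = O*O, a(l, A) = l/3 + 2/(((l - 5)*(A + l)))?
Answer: 234691875/532351439657 ≈ 0.00044086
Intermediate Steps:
a(l, A) = l/3 + 2/((-5 + l)*(A + l)) (a(l, A) = l*(⅓) + 2/(((-5 + l)*(A + l))) = l/3 + 2*(1/((-5 + l)*(A + l))) = l/3 + 2/((-5 + l)*(A + l)))
g(O) = O²
1/(1/(-3413 + 45136) + g(-51 + a(10, 0))) = 1/(1/(-3413 + 45136) + (-51 + (6 + 10³ - 5*10² + 0*10² - 5*0*10)/(3*(10² - 5*0 - 5*10 + 0*10)))²) = 1/(1/41723 + (-51 + (6 + 1000 - 5*100 + 0*100 + 0)/(3*(100 + 0 - 50 + 0)))²) = 1/(1/41723 + (-51 + (⅓)*(6 + 1000 - 500 + 0 + 0)/50)²) = 1/(1/41723 + (-51 + (⅓)*(1/50)*506)²) = 1/(1/41723 + (-51 + 253/75)²) = 1/(1/41723 + (-3572/75)²) = 1/(1/41723 + 12759184/5625) = 1/(532351439657/234691875) = 234691875/532351439657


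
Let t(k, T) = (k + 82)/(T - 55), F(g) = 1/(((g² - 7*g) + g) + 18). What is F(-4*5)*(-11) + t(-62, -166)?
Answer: -13191/118898 ≈ -0.11094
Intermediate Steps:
F(g) = 1/(18 + g² - 6*g) (F(g) = 1/((g² - 6*g) + 18) = 1/(18 + g² - 6*g))
t(k, T) = (82 + k)/(-55 + T)
F(-4*5)*(-11) + t(-62, -166) = -11/(18 + (-4*5)² - (-24)*5) + (82 - 62)/(-55 - 166) = -11/(18 + (-20)² - 6*(-20)) + 20/(-221) = -11/(18 + 400 + 120) - 1/221*20 = -11/538 - 20/221 = -13191/118898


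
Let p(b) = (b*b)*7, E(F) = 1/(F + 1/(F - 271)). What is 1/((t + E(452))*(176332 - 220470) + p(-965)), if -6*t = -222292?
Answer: -27271/44417247783537 ≈ -6.1397e-10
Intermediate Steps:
t = 111146/3 (t = -⅙*(-222292) = 111146/3 ≈ 37049.)
E(F) = 1/(F + 1/(-271 + F))
p(b) = 7*b² (p(b) = b²*7 = 7*b²)
1/((t + E(452))*(176332 - 220470) + p(-965)) = 1/((111146/3 + (-271 + 452)/(1 + 452² - 271*452))*(176332 - 220470) + 7*(-965)²) = 1/((111146/3 + 181/(1 + 204304 - 122492))*(-44138) + 7*931225) = 1/((111146/3 + 181/81813)*(-44138) + 6518575) = 1/((1010354249/27271)*(-44138) + 6518575) = 1/(-44595015842362/27271 + 6518575) = 1/(-44417247783537/27271) = -27271/44417247783537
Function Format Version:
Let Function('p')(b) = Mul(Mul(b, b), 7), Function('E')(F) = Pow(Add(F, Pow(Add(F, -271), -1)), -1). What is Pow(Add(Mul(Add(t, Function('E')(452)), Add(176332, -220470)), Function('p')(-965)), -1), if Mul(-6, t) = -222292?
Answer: Rational(-27271, 44417247783537) ≈ -6.1397e-10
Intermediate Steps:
t = Rational(111146, 3) (t = Mul(Rational(-1, 6), -222292) = Rational(111146, 3) ≈ 37049.)
Function('E')(F) = Pow(Add(F, Pow(Add(-271, F), -1)), -1)
Function('p')(b) = Mul(7, Pow(b, 2)) (Function('p')(b) = Mul(Pow(b, 2), 7) = Mul(7, Pow(b, 2)))
Pow(Add(Mul(Add(t, Function('E')(452)), Add(176332, -220470)), Function('p')(-965)), -1) = Pow(Add(Mul(Add(Rational(111146, 3), Mul(Pow(Add(1, Pow(452, 2), Mul(-271, 452)), -1), Add(-271, 452))), Add(176332, -220470)), Mul(7, Pow(-965, 2))), -1) = Pow(Add(Mul(Add(Rational(111146, 3), Mul(Pow(Add(1, 204304, -122492), -1), 181)), -44138), Mul(7, 931225)), -1) = Pow(Add(Mul(Add(Rational(111146, 3), Mul(Pow(81813, -1), 181)), -44138), 6518575), -1) = Pow(Add(Mul(Add(Rational(111146, 3), Mul(Rational(1, 81813), 181)), -44138), 6518575), -1) = Pow(Add(Mul(Add(Rational(111146, 3), Rational(181, 81813)), -44138), 6518575), -1) = Pow(Add(Mul(Rational(1010354249, 27271), -44138), 6518575), -1) = Pow(Add(Rational(-44595015842362, 27271), 6518575), -1) = Pow(Rational(-44417247783537, 27271), -1) = Rational(-27271, 44417247783537)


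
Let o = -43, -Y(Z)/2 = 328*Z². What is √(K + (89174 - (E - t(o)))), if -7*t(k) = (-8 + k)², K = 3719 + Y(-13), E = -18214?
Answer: 30*I*√7/7 ≈ 11.339*I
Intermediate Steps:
Y(Z) = -656*Z²
K = -107145 (K = 3719 - 656*(-13)² = 3719 - 656*169 = 3719 - 110864 = -107145)
t(k) = -(-8 + k)²/7
√(K + (89174 - (E - t(o)))) = √(-107145 + (89174 - (-18214 - (-1)*(-8 - 43)²/7))) = √(-107145 + (89174 - (-18214 - (-1)*(-51)²/7))) = √(-107145 + (89174 - (-18214 - (-1)*2601/7))) = √(-107145 + (89174 - (-18214 - 1*(-2601/7)))) = √(-107145 + (89174 - (-18214 + 2601/7))) = √(-107145 + (89174 - 1*(-124897/7))) = √(-107145 + (89174 + 124897/7)) = √(-107145 + 749115/7) = √(-900/7) = 30*I*√7/7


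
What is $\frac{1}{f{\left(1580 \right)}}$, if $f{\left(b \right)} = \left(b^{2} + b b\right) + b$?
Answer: $\frac{1}{4994380} \approx 2.0023 \cdot 10^{-7}$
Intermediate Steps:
$f{\left(b \right)} = b + 2 b^{2}$ ($f{\left(b \right)} = \left(b^{2} + b^{2}\right) + b = 2 b^{2} + b = b + 2 b^{2}$)
$\frac{1}{f{\left(1580 \right)}} = \frac{1}{1580 \left(1 + 2 \cdot 1580\right)} = \frac{1}{1580 \left(1 + 3160\right)} = \frac{1}{1580 \cdot 3161} = \frac{1}{4994380}$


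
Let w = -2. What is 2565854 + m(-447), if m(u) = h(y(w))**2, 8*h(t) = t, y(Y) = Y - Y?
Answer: 2565854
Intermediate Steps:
y(Y) = 0
h(t) = t/8
m(u) = 0 (m(u) = ((1/8)*0)**2 = 0**2 = 0)
2565854 + m(-447) = 2565854 + 0 = 2565854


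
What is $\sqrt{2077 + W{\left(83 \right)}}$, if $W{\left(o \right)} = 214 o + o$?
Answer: $\sqrt{19922} \approx 141.15$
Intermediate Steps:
$W{\left(o \right)} = 215 o$
$\sqrt{2077 + W{\left(83 \right)}} = \sqrt{2077 + 215 \cdot 83} = \sqrt{2077 + 17845} = \sqrt{19922}$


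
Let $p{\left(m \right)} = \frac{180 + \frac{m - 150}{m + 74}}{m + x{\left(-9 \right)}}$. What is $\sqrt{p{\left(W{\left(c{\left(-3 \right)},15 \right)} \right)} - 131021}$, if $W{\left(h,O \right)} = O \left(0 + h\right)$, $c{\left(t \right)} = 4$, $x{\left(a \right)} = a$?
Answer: $\frac{i \sqrt{169971733046}}{1139} \approx 361.96 i$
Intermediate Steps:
$W{\left(h,O \right)} = O h$
$p{\left(m \right)} = \frac{180 + \frac{-150 + m}{74 + m}}{-9 + m}$ ($p{\left(m \right)} = \frac{180 + \frac{m - 150}{m + 74}}{m - 9} = \frac{180 + \frac{-150 + m}{74 + m}}{-9 + m}$)
$\sqrt{p{\left(W{\left(c{\left(-3 \right)},15 \right)} \right)} - 131021} = \sqrt{\frac{13170 + 181 \cdot 15 \cdot 4}{-666 + \left(15 \cdot 4\right)^{2} + 65 \cdot 15 \cdot 4} - 131021} = \sqrt{\frac{13170 + 181 \cdot 60}{-666 + 60^{2} + 65 \cdot 60} - 131021} = \sqrt{\frac{13170 + 10860}{-666 + 3600 + 3900} - 131021} = \sqrt{\frac{1}{6834} \cdot 24030 - 131021} = \sqrt{\frac{4005}{1139} - 131021} = \sqrt{- \frac{149228914}{1139}} = \frac{i \sqrt{169971733046}}{1139}$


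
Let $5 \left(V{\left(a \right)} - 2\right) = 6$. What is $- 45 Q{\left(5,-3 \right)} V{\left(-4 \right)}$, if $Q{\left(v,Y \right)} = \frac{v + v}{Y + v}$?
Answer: $-720$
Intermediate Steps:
$V{\left(a \right)} = \frac{16}{5}$ ($V{\left(a \right)} = 2 + \frac{1}{5} \cdot 6 = 2 + \frac{6}{5} = \frac{16}{5}$)
$Q{\left(v,Y \right)} = \frac{2 v}{Y + v}$
$- 45 Q{\left(5,-3 \right)} V{\left(-4 \right)} = - 45 \cdot 2 \cdot 5 \frac{1}{-3 + 5} \cdot \frac{16}{5} = - 45 \cdot 2 \cdot 5 \cdot \frac{1}{2} \cdot \frac{16}{5} = \left(-45\right) 5 \cdot \frac{16}{5} = \left(-225\right) \frac{16}{5} = -720$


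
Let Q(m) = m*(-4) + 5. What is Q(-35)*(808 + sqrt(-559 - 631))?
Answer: 117160 + 145*I*sqrt(1190) ≈ 1.1716e+5 + 5002.0*I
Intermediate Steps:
Q(m) = 5 - 4*m (Q(m) = -4*m + 5 = 5 - 4*m)
Q(-35)*(808 + sqrt(-559 - 631)) = (5 - 4*(-35))*(808 + sqrt(-559 - 631)) = (5 + 140)*(808 + sqrt(-1190)) = 145*(808 + I*sqrt(1190)) = 117160 + 145*I*sqrt(1190)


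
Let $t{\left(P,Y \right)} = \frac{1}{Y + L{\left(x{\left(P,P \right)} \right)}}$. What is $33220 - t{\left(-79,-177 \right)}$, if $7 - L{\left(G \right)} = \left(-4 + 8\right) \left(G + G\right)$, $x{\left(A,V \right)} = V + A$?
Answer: $\frac{36342679}{1094} \approx 33220.0$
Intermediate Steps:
$x{\left(A,V \right)} = A + V$
$L{\left(G \right)} = 7 - 8 G$ ($L{\left(G \right)} = 7 - \left(-4 + 8\right) \left(G + G\right) = 7 - 4 \cdot 2 G = 7 - 8 G$)
$t{\left(P,Y \right)} = \frac{1}{7 + Y - 16 P}$ ($t{\left(P,Y \right)} = \frac{1}{Y - \left(-7 + 8 \left(P + P\right)\right)} = \frac{1}{Y - \left(-7 + 8 \cdot 2 P\right)} = \frac{1}{Y - \left(-7 + 16 P\right)} = \frac{1}{7 + Y - 16 P}$)
$33220 - t{\left(-79,-177 \right)} = 33220 - \frac{1}{7 - 177 - -1264} = 33220 - \frac{1}{7 - 177 + 1264} = 33220 - \frac{1}{1094} = \frac{36342679}{1094}$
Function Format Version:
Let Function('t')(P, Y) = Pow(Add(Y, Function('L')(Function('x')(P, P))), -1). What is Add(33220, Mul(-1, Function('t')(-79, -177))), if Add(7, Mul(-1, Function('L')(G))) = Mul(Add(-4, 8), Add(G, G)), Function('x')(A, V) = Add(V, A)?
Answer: Rational(36342679, 1094) ≈ 33220.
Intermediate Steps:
Function('x')(A, V) = Add(A, V)
Function('L')(G) = Add(7, Mul(-8, G)) (Function('L')(G) = Add(7, Mul(-1, Mul(Add(-4, 8), Add(G, G)))) = Add(7, Mul(-1, Mul(4, Mul(2, G)))) = Add(7, Mul(-1, Mul(8, G))) = Add(7, Mul(-8, G)))
Function('t')(P, Y) = Pow(Add(7, Y, Mul(-16, P)), -1) (Function('t')(P, Y) = Pow(Add(Y, Add(7, Mul(-8, Add(P, P)))), -1) = Pow(Add(Y, Add(7, Mul(-8, Mul(2, P)))), -1) = Pow(Add(Y, Add(7, Mul(-16, P))), -1) = Pow(Add(7, Y, Mul(-16, P)), -1))
Add(33220, Mul(-1, Function('t')(-79, -177))) = Add(33220, Mul(-1, Pow(Add(7, -177, Mul(-16, -79)), -1))) = Add(33220, Mul(-1, Pow(Add(7, -177, 1264), -1))) = Add(33220, Mul(-1, Pow(1094, -1))) = Add(33220, Mul(-1, Rational(1, 1094))) = Add(33220, Rational(-1, 1094)) = Rational(36342679, 1094)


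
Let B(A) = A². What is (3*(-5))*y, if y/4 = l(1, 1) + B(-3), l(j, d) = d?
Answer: -600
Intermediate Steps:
y = 40 (y = 4*(1 + (-3)²) = 4*(1 + 9) = 4*10 = 40)
(3*(-5))*y = (3*(-5))*40 = -15*40 = -600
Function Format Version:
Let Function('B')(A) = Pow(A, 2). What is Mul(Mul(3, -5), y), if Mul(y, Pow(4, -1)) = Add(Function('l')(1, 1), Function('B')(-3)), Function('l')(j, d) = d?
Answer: -600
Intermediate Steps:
y = 40 (y = Mul(4, Add(1, Pow(-3, 2))) = Mul(4, Add(1, 9)) = Mul(4, 10) = 40)
Mul(Mul(3, -5), y) = Mul(Mul(3, -5), 40) = Mul(-15, 40) = -600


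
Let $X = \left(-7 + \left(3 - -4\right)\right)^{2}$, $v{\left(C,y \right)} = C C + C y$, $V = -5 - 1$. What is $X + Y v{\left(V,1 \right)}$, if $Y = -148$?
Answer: $-4440$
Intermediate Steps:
$V = -6$
$v{\left(C,y \right)} = C^{2} + C y$
$X = 0$ ($X = \left(-7 + \left(3 + 4\right)\right)^{2} = \left(-7 + 7\right)^{2} = 0^{2} = 0$)
$X + Y v{\left(V,1 \right)} = 0 - 148 \left(- 6 \left(-6 + 1\right)\right) = 0 - 148 \left(\left(-6\right) \left(-5\right)\right) = 0 - 4440 = -4440$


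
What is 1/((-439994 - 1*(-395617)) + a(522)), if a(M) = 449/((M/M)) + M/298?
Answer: -149/6545011 ≈ -2.2765e-5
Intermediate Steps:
a(M) = 449 + M/298 (a(M) = 449/1 + M*(1/298) = 449*1 + M/298 = 449 + M/298)
1/((-439994 - 1*(-395617)) + a(522)) = 1/((-439994 - 1*(-395617)) + (449 + (1/298)*522)) = 1/((-439994 + 395617) + (449 + 261/149)) = 1/(-44377 + 67162/149) = 1/(-6545011/149) = -149/6545011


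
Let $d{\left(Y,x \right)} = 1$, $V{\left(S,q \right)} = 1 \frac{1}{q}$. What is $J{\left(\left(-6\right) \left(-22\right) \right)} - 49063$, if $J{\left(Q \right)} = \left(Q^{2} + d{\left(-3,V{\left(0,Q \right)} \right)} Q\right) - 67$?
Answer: $-31574$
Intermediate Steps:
$V{\left(S,q \right)} = \frac{1}{q}$
$J{\left(Q \right)} = -67 + Q + Q^{2}$ ($J{\left(Q \right)} = \left(Q^{2} + 1 Q\right) - 67 = \left(Q^{2} + Q\right) - 67 = \left(Q + Q^{2}\right) - 67 = -67 + Q + Q^{2}$)
$J{\left(\left(-6\right) \left(-22\right) \right)} - 49063 = \left(-67 - -132 + \left(\left(-6\right) \left(-22\right)\right)^{2}\right) - 49063 = \left(-67 + 132 + 132^{2}\right) - 49063 = \left(-67 + 132 + 17424\right) - 49063 = 17489 - 49063 = -31574$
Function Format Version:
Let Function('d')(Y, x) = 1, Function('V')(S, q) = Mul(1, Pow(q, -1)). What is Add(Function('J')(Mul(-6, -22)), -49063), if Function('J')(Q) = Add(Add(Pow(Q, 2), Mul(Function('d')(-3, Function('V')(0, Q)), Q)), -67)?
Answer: -31574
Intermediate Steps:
Function('V')(S, q) = Pow(q, -1)
Function('J')(Q) = Add(-67, Q, Pow(Q, 2)) (Function('J')(Q) = Add(Add(Pow(Q, 2), Mul(1, Q)), -67) = Add(Add(Pow(Q, 2), Q), -67) = Add(Add(Q, Pow(Q, 2)), -67) = Add(-67, Q, Pow(Q, 2)))
Add(Function('J')(Mul(-6, -22)), -49063) = Add(Add(-67, Mul(-6, -22), Pow(Mul(-6, -22), 2)), -49063) = Add(Add(-67, 132, Pow(132, 2)), -49063) = Add(Add(-67, 132, 17424), -49063) = Add(17489, -49063) = -31574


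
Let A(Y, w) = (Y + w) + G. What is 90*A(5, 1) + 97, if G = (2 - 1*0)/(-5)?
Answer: 601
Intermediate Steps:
G = -⅖ (G = (2 + 0)*(-⅕) = 2*(-⅕) = -⅖ ≈ -0.40000)
A(Y, w) = -⅖ + Y + w (A(Y, w) = (Y + w) - ⅖ = -⅖ + Y + w)
90*A(5, 1) + 97 = 90*(-⅖ + 5 + 1) + 97 = 90*(28/5) + 97 = 504 + 97 = 601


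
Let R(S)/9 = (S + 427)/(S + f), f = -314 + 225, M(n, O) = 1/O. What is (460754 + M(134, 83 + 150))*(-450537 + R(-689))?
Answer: -18814911587488662/90637 ≈ -2.0759e+11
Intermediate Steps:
f = -89
R(S) = 9*(427 + S)/(-89 + S) (R(S) = 9*((S + 427)/(S - 89)) = 9*((427 + S)/(-89 + S)) = 9*(427 + S)/(-89 + S))
(460754 + M(134, 83 + 150))*(-450537 + R(-689)) = (460754 + 1/(83 + 150))*(-450537 + 9*(427 - 689)/(-89 - 689)) = (460754 + 1/233)*(-450537 + 9*(-262)/(-778)) = (460754 + 1/233)*(-450537 + 9*(-1/778)*(-262)) = 107355683*(-450537 + 1179/389)/233 = (107355683/233)*(-175257714/389) = -18814911587488662/90637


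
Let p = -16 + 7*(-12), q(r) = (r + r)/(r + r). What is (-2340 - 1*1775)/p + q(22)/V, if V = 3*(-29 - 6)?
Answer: 17279/420 ≈ 41.141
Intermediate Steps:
q(r) = 1 (q(r) = (2*r)/((2*r)) = (2*r)*(1/(2*r)) = 1)
p = -100 (p = -16 - 84 = -100)
V = -105 (V = 3*(-35) = -105)
(-2340 - 1*1775)/p + q(22)/V = (-2340 - 1*1775)/(-100) + 1/(-105) = (-2340 - 1775)*(-1/100) + 1*(-1/105) = -4115*(-1/100) - 1/105 = 823/20 - 1/105 = 17279/420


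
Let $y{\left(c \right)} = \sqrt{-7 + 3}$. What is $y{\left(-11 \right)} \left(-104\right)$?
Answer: $- 208 i \approx - 208.0 i$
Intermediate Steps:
$y{\left(c \right)} = 2 i$ ($y{\left(c \right)} = \sqrt{-4} = 2 i$)
$y{\left(-11 \right)} \left(-104\right) = 2 i \left(-104\right) = - 208 i$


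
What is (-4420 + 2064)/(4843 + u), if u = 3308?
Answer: -124/429 ≈ -0.28904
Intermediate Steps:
(-4420 + 2064)/(4843 + u) = (-4420 + 2064)/(4843 + 3308) = -2356/8151 = -2356*1/8151 = -124/429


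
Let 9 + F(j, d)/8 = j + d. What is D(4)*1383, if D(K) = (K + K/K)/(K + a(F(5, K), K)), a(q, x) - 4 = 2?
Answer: 1383/2 ≈ 691.50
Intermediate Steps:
F(j, d) = -72 + 8*d + 8*j (F(j, d) = -72 + 8*(j + d) = -72 + 8*(d + j) = -72 + (8*d + 8*j) = -72 + 8*d + 8*j)
a(q, x) = 6 (a(q, x) = 4 + 2 = 6)
D(K) = (1 + K)/(6 + K) (D(K) = (K + K/K)/(K + 6) = (K + 1)/(6 + K) = (1 + K)/(6 + K))
D(4)*1383 = ((1 + 4)/(6 + 4))*1383 = (5/10)*1383 = ((⅒)*5)*1383 = (½)*1383 = 1383/2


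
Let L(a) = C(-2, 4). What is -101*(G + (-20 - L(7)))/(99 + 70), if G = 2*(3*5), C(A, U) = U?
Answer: -606/169 ≈ -3.5858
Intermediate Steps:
L(a) = 4
G = 30 (G = 2*15 = 30)
-101*(G + (-20 - L(7)))/(99 + 70) = -101*(30 + (-20 - 1*4))/(99 + 70) = -101*(30 + (-20 - 4))/169 = -101*(30 - 24)/169 = -606/169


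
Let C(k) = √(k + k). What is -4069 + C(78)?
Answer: -4069 + 2*√39 ≈ -4056.5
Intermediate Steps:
C(k) = √2*√k (C(k) = √(2*k) = √2*√k)
-4069 + C(78) = -4069 + √2*√78 = -4069 + 2*√39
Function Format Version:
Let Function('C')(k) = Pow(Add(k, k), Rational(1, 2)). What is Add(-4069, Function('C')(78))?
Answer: Add(-4069, Mul(2, Pow(39, Rational(1, 2)))) ≈ -4056.5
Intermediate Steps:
Function('C')(k) = Mul(Pow(2, Rational(1, 2)), Pow(k, Rational(1, 2))) (Function('C')(k) = Pow(Mul(2, k), Rational(1, 2)) = Mul(Pow(2, Rational(1, 2)), Pow(k, Rational(1, 2))))
Add(-4069, Function('C')(78)) = Add(-4069, Mul(Pow(2, Rational(1, 2)), Pow(78, Rational(1, 2)))) = Add(-4069, Mul(2, Pow(39, Rational(1, 2))))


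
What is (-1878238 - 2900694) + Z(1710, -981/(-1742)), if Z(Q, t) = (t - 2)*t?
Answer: -14501977461091/3034564 ≈ -4.7789e+6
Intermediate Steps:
Z(Q, t) = t*(-2 + t) (Z(Q, t) = (-2 + t)*t = t*(-2 + t))
(-1878238 - 2900694) + Z(1710, -981/(-1742)) = (-1878238 - 2900694) + (-981/(-1742))*(-2 - 981/(-1742)) = -4778932 + (-981*(-1/1742))*(-2 - 981*(-1/1742)) = -4778932 + 981*(-2 + 981/1742)/1742 = -4778932 + (981/1742)*(-2503/1742) = -4778932 - 2455443/3034564 = -14501977461091/3034564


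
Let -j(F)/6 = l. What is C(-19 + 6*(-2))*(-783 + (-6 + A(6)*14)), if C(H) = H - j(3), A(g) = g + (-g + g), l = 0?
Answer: 21855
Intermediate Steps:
j(F) = 0 (j(F) = -6*0 = 0)
A(g) = g (A(g) = g + 0 = g)
C(H) = H (C(H) = H - 1*0 = H + 0 = H)
C(-19 + 6*(-2))*(-783 + (-6 + A(6)*14)) = (-19 + 6*(-2))*(-783 + (-6 + 6*14)) = (-19 - 12)*(-783 + (-6 + 84)) = -31*(-783 + 78) = -31*(-705) = 21855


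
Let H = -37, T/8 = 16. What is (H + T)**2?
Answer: 8281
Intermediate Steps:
T = 128 (T = 8*16 = 128)
(H + T)**2 = (-37 + 128)**2 = 91**2 = 8281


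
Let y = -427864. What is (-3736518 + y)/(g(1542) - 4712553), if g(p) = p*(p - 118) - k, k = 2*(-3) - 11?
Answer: 2082191/1258364 ≈ 1.6547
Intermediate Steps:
k = -17 (k = -6 - 11 = -17)
g(p) = 17 + p*(-118 + p) (g(p) = p*(p - 118) - 1*(-17) = p*(-118 + p) + 17 = 17 + p*(-118 + p))
(-3736518 + y)/(g(1542) - 4712553) = (-3736518 - 427864)/((17 + 1542**2 - 118*1542) - 4712553) = -4164382/((17 + 2377764 - 181956) - 4712553) = -4164382/(2195825 - 4712553) = -4164382/(-2516728) = -4164382*(-1/2516728) = 2082191/1258364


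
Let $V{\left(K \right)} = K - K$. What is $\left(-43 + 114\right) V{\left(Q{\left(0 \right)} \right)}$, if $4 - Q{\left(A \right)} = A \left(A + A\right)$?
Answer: $0$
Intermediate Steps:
$Q{\left(A \right)} = 4 - 2 A^{2}$ ($Q{\left(A \right)} = 4 - A \left(A + A\right) = 4 - A 2 A = 4 - 2 A^{2}$)
$V{\left(K \right)} = 0$
$\left(-43 + 114\right) V{\left(Q{\left(0 \right)} \right)} = \left(-43 + 114\right) 0 = 71 \cdot 0 = 0$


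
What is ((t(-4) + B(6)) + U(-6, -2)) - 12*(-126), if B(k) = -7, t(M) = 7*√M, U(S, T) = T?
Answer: 1503 + 14*I ≈ 1503.0 + 14.0*I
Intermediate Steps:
((t(-4) + B(6)) + U(-6, -2)) - 12*(-126) = ((7*√(-4) - 7) - 2) - 12*(-126) = ((7*(2*I) - 7) - 2) + 1512 = ((14*I - 7) - 2) + 1512 = ((-7 + 14*I) - 2) + 1512 = (-9 + 14*I) + 1512 = 1503 + 14*I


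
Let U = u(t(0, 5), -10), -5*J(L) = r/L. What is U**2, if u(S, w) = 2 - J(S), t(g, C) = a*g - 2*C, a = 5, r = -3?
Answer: 10609/2500 ≈ 4.2436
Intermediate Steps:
t(g, C) = -2*C + 5*g (t(g, C) = 5*g - 2*C = -2*C + 5*g)
J(L) = 3/(5*L) (J(L) = -(-3)/(5*L) = 3/(5*L))
u(S, w) = 2 - 3/(5*S)
U = 103/50 (U = 2 - 3/(5*(-2*5 + 5*0)) = 2 - 3/(5*(-10 + 0)) = 2 - 3/5/(-10) = 2 - 3/5*(-1/10) = 2 + 3/50 = 103/50 ≈ 2.0600)
U**2 = (103/50)**2 = 10609/2500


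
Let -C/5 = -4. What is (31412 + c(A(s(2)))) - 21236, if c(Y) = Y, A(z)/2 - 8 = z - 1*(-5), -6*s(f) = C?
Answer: 30586/3 ≈ 10195.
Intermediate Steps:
C = 20 (C = -5*(-4) = 20)
s(f) = -10/3 (s(f) = -1/6*20 = -10/3)
A(z) = 26 + 2*z (A(z) = 16 + 2*(z - 1*(-5)) = 16 + 2*(z + 5) = 16 + 2*(5 + z) = 16 + (10 + 2*z) = 26 + 2*z)
(31412 + c(A(s(2)))) - 21236 = (31412 + (26 + 2*(-10/3))) - 21236 = (31412 + (26 - 20/3)) - 21236 = (31412 + 58/3) - 21236 = 94294/3 - 21236 = 30586/3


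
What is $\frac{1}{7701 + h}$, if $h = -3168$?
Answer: $\frac{1}{4533} \approx 0.0002206$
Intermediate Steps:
$\frac{1}{7701 + h} = \frac{1}{7701 - 3168} = \frac{1}{4533}$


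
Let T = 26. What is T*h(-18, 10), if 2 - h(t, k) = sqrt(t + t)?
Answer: 52 - 156*I ≈ 52.0 - 156.0*I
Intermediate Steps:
h(t, k) = 2 - sqrt(2)*sqrt(t) (h(t, k) = 2 - sqrt(t + t) = 2 - sqrt(2*t) = 2 - sqrt(2)*sqrt(t))
T*h(-18, 10) = 26*(2 - sqrt(2)*sqrt(-18)) = 26*(2 - sqrt(2)*3*I*sqrt(2)) = 26*(2 - 6*I) = 52 - 156*I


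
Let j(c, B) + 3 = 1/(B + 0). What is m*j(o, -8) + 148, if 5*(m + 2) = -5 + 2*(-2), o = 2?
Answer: 1279/8 ≈ 159.88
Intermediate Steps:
j(c, B) = -3 + 1/B (j(c, B) = -3 + 1/(B + 0) = -3 + 1/B)
m = -19/5 (m = -2 + (-5 + 2*(-2))/5 = -2 + (-5 - 4)/5 = -2 + (1/5)*(-9) = -2 - 9/5 = -19/5 ≈ -3.8000)
m*j(o, -8) + 148 = -19*(-3 + 1/(-8))/5 + 148 = -19*(-3 - 1/8)/5 + 148 = -19/5*(-25/8) + 148 = 95/8 + 148 = 1279/8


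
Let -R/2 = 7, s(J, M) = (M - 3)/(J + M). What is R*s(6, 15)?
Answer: -8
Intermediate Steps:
s(J, M) = (-3 + M)/(J + M)
R = -14 (R = -2*7 = -14)
R*s(6, 15) = -14*(-3 + 15)/(6 + 15) = -14*12/21 = -2*12/3 = -14*4/7 = -8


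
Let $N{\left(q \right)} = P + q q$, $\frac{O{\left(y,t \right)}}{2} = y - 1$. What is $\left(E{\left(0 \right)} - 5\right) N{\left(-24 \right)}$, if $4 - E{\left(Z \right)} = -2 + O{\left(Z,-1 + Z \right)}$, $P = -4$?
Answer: $1716$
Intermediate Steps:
$O{\left(y,t \right)} = -2 + 2 y$ ($O{\left(y,t \right)} = 2 \left(y - 1\right) = 2 \left(-1 + y\right) = -2 + 2 y$)
$E{\left(Z \right)} = 8 - 2 Z$ ($E{\left(Z \right)} = 4 - \left(-2 + \left(-2 + 2 Z\right)\right) = 4 - \left(-4 + 2 Z\right) = 8 - 2 Z$)
$N{\left(q \right)} = -4 + q^{2}$ ($N{\left(q \right)} = -4 + q q = -4 + q^{2}$)
$\left(E{\left(0 \right)} - 5\right) N{\left(-24 \right)} = \left(\left(8 - 0\right) - 5\right) \left(-4 + \left(-24\right)^{2}\right) = \left(\left(8 + 0\right) - 5\right) \left(-4 + 576\right) = \left(8 - 5\right) 572 = 3 \cdot 572 = 1716$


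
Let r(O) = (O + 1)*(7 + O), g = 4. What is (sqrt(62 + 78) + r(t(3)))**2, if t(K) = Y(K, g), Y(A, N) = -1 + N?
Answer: 1740 + 160*sqrt(35) ≈ 2686.6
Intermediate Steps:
t(K) = 3 (t(K) = -1 + 4 = 3)
r(O) = (1 + O)*(7 + O)
(sqrt(62 + 78) + r(t(3)))**2 = (sqrt(62 + 78) + (7 + 3**2 + 8*3))**2 = (sqrt(140) + (7 + 9 + 24))**2 = (2*sqrt(35) + 40)**2 = (40 + 2*sqrt(35))**2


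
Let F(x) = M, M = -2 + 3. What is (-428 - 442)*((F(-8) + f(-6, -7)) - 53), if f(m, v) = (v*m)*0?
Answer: 45240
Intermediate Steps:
f(m, v) = 0 (f(m, v) = (m*v)*0 = 0)
M = 1
F(x) = 1
(-428 - 442)*((F(-8) + f(-6, -7)) - 53) = (-428 - 442)*((1 + 0) - 53) = -870*(1 - 53) = -870*(-52) = 45240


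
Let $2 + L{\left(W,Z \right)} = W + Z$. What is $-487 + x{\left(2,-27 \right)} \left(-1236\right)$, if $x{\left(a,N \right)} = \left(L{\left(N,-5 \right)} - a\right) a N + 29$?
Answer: $-2439115$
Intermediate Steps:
$L{\left(W,Z \right)} = -2 + W + Z$ ($L{\left(W,Z \right)} = -2 + \left(W + Z\right) = -2 + W + Z$)
$x{\left(a,N \right)} = 29 + N a \left(-7 + N - a\right)$ ($x{\left(a,N \right)} = \left(\left(-2 + N - 5\right) - a\right) a N + 29 = \left(\left(-7 + N\right) - a\right) a N + 29 = \left(-7 + N - a\right) a N + 29 = a \left(-7 + N - a\right) N + 29 = N a \left(-7 + N - a\right) + 29 = 29 + N a \left(-7 + N - a\right)$)
$-487 + x{\left(2,-27 \right)} \left(-1236\right) = -487 + \left(29 - - 27 \cdot 2^{2} - 54 \left(-7 - 27\right)\right) \left(-1236\right) = -487 + \left(29 - \left(-27\right) 4 - 54 \left(-34\right)\right) \left(-1236\right) = -487 + \left(29 + 108 + 1836\right) \left(-1236\right) = -487 + 1973 \left(-1236\right) = -487 - 2438628 = -2439115$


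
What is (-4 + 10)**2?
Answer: 36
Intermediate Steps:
(-4 + 10)**2 = 6**2 = 36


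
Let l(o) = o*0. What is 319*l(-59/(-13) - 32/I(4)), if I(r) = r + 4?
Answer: 0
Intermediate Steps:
I(r) = 4 + r
l(o) = 0
319*l(-59/(-13) - 32/I(4)) = 319*0 = 0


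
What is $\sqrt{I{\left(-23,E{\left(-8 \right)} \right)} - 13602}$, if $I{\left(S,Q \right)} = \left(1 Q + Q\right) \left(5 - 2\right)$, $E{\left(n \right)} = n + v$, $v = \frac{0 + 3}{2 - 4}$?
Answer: $i \sqrt{13659} \approx 116.87 i$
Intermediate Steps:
$v = - \frac{3}{2}$ ($v = \frac{3}{-2} = 3 \left(- \frac{1}{2}\right) = - \frac{3}{2} \approx -1.5$)
$E{\left(n \right)} = - \frac{3}{2} + n$ ($E{\left(n \right)} = n - \frac{3}{2} = - \frac{3}{2} + n$)
$I{\left(S,Q \right)} = 6 Q$ ($I{\left(S,Q \right)} = \left(Q + Q\right) 3 = 2 Q 3 = 6 Q$)
$\sqrt{I{\left(-23,E{\left(-8 \right)} \right)} - 13602} = \sqrt{6 \left(- \frac{3}{2} - 8\right) - 13602} = \sqrt{6 \left(- \frac{19}{2}\right) - 13602} = \sqrt{-57 - 13602} = \sqrt{-13659} = i \sqrt{13659}$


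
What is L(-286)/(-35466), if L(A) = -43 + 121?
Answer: -13/5911 ≈ -0.0021993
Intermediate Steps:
L(A) = 78
L(-286)/(-35466) = 78/(-35466) = 78*(-1/35466) = -13/5911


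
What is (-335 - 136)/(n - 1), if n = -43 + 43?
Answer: 471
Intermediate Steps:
n = 0
(-335 - 136)/(n - 1) = (-335 - 136)/(0 - 1) = -471/(-1) = -471*(-1) = 471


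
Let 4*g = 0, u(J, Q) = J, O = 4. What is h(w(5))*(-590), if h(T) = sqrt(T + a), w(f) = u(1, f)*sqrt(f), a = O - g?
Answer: -590*sqrt(4 + sqrt(5)) ≈ -1473.4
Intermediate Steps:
g = 0 (g = (1/4)*0 = 0)
a = 4 (a = 4 - 1*0 = 4 + 0 = 4)
w(f) = sqrt(f) (w(f) = 1*sqrt(f) = sqrt(f))
h(T) = sqrt(4 + T) (h(T) = sqrt(T + 4) = sqrt(4 + T))
h(w(5))*(-590) = sqrt(4 + sqrt(5))*(-590) = -590*sqrt(4 + sqrt(5))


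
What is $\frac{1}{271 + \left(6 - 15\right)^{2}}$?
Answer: $\frac{1}{352} \approx 0.0028409$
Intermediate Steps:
$\frac{1}{271 + \left(6 - 15\right)^{2}} = \frac{1}{271 + \left(-9\right)^{2}} = \frac{1}{271 + 81} = \frac{1}{352}$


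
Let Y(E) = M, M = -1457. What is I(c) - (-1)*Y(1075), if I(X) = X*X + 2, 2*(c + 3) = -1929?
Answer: 3738405/4 ≈ 9.3460e+5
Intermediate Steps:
c = -1935/2 (c = -3 + (½)*(-1929) = -3 - 1929/2 = -1935/2 ≈ -967.50)
Y(E) = -1457
I(X) = 2 + X² (I(X) = X² + 2 = 2 + X²)
I(c) - (-1)*Y(1075) = (2 + (-1935/2)²) - (-1)*(-1457) = (2 + 3744225/4) - 1*1457 = 3744233/4 - 1457 = 3738405/4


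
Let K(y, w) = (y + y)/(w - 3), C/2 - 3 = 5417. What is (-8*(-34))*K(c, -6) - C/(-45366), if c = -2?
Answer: 8242628/68049 ≈ 121.13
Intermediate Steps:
C = 10840 (C = 6 + 2*5417 = 6 + 10834 = 10840)
K(y, w) = 2*y/(-3 + w) (K(y, w) = (2*y)/(-3 + w) = 2*y/(-3 + w))
(-8*(-34))*K(c, -6) - C/(-45366) = (-8*(-34))*(2*(-2)/(-3 - 6)) - 10840/(-45366) = 272*(2*(-2)/(-9)) - 10840*(-1)/45366 = 272*(2*(-2)*(-1/9)) - 1*(-5420/22683) = 272*(4/9) + 5420/22683 = 1088/9 + 5420/22683 = 8242628/68049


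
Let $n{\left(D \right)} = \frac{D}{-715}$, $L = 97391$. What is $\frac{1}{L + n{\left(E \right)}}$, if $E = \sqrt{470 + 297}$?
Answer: $\frac{3829901075}{372997895595266} + \frac{55 \sqrt{767}}{372997895595266} \approx 1.0268 \cdot 10^{-5}$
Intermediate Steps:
$E = \sqrt{767} \approx 27.695$
$n{\left(D \right)} = - \frac{D}{715}$ ($n{\left(D \right)} = D \left(- \frac{1}{715}\right) = - \frac{D}{715}$)
$\frac{1}{L + n{\left(E \right)}} = \frac{1}{97391 - \frac{\sqrt{767}}{715}}$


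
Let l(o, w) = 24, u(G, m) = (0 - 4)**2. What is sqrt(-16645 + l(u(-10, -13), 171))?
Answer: I*sqrt(16621) ≈ 128.92*I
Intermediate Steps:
u(G, m) = 16 (u(G, m) = (-4)**2 = 16)
sqrt(-16645 + l(u(-10, -13), 171)) = sqrt(-16645 + 24) = sqrt(-16621) = I*sqrt(16621)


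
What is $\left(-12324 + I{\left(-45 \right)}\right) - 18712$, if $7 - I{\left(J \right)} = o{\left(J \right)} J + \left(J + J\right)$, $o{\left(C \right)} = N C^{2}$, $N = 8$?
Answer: $698061$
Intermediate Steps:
$o{\left(C \right)} = 8 C^{2}$
$I{\left(J \right)} = 7 - 8 J^{3} - 2 J$ ($I{\left(J \right)} = 7 - \left(8 J^{2} J + \left(J + J\right)\right) = 7 - \left(8 J^{3} + 2 J\right) = 7 - \left(2 J + 8 J^{3}\right) = 7 - 8 J^{3} - 2 J$)
$\left(-12324 + I{\left(-45 \right)}\right) - 18712 = \left(-12324 - \left(-97 - 729000\right)\right) - 18712 = \left(-12324 + \left(7 - -729000 + 90\right)\right) - 18712 = \left(-12324 + \left(7 + 729000 + 90\right)\right) - 18712 = \left(-12324 + 729097\right) - 18712 = 716773 - 18712 = 698061$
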